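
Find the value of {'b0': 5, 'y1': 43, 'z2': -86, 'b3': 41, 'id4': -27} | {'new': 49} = {'b0': 5, 'y1': 43, 'z2': -86, 'b3': 41, 'id4': -27, 'new': 49}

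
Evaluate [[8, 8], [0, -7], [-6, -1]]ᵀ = [[8, 0, -6], [8, -7, -1]]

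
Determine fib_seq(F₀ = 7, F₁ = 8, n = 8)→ [7, 8, 15, 23, 38, 61, 99, 160]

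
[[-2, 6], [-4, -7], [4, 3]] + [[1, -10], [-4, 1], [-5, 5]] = [[-1, -4], [-8, -6], [-1, 8]]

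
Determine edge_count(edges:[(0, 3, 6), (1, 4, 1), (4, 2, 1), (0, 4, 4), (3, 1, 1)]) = 5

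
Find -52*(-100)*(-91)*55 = -26026000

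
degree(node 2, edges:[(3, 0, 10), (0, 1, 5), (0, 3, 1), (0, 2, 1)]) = 1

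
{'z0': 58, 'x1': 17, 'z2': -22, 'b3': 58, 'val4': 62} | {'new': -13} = {'z0': 58, 'x1': 17, 'z2': -22, 'b3': 58, 'val4': 62, 'new': -13}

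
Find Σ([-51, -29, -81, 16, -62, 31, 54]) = -122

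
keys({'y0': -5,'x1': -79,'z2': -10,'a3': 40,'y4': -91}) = ['y0', 'x1', 'z2', 'a3', 'y4']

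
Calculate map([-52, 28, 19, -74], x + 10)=-52+10=-42, 28+10=38, 19+10=29, -74+10=-64
= [-42, 38, 29, -64]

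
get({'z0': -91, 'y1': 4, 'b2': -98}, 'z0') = -91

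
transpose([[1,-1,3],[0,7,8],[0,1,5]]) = [[1, 0, 0], [-1, 7, 1], [3, 8, 5]]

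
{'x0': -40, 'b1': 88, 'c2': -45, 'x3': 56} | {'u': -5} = {'x0': -40, 'b1': 88, 'c2': -45, 'x3': 56, 'u': -5}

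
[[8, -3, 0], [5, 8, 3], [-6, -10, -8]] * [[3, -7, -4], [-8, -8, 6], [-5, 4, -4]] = C[0][0] = (8)*(3) + (-3)*(-8) + (0)*(-5) = 48
C[0][1] = (8)*(-7) + (-3)*(-8) + (0)*(4) = -32
C[0][2] = (8)*(-4) + (-3)*(6) + (0)*(-4) = -50
C[1][0] = (5)*(3) + (8)*(-8) + (3)*(-5) = -64
C[1][1] = (5)*(-7) + (8)*(-8) + (3)*(4) = -87
C[1][2] = (5)*(-4) + (8)*(6) + (3)*(-4) = 16
... (3 more cells)
= [[48, -32, -50], [-64, -87, 16], [102, 90, -4]]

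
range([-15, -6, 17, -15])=32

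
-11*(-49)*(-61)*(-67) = 2202893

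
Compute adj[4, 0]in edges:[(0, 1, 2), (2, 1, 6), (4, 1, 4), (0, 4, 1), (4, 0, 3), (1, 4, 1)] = 3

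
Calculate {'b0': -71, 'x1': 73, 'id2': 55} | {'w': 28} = {'b0': -71, 'x1': 73, 'id2': 55, 'w': 28}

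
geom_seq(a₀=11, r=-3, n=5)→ [11, -33, 99, -297, 891]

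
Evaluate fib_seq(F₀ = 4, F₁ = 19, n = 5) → F_2 = F_1 + F_0 = 23
F_3 = F_2 + F_1 = 42
F_4 = F_3 + F_2 = 65
= [4, 19, 23, 42, 65]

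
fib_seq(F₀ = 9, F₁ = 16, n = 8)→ F_2 = F_1 + F_0 = 25
F_3 = F_2 + F_1 = 41
F_4 = F_3 + F_2 = 66
...
= [9, 16, 25, 41, 66, 107, 173, 280]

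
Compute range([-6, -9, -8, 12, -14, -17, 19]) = 36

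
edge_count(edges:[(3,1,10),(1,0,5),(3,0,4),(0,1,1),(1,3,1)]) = 5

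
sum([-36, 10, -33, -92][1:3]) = -23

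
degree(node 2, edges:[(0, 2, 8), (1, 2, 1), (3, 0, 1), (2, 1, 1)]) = 3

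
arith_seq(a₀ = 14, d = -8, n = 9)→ [14, 6, -2, -10, -18, -26, -34, -42, -50]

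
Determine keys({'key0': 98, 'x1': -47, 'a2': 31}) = ['key0', 'x1', 'a2']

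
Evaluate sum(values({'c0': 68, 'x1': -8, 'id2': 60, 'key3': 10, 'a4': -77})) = 68 + (-8) + 60 + 10 + (-77)
= 53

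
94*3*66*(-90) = -1675080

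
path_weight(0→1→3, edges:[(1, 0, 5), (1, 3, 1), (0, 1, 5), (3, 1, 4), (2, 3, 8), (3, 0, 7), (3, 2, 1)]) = 6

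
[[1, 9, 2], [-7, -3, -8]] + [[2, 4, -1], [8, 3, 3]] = [[3, 13, 1], [1, 0, -5]]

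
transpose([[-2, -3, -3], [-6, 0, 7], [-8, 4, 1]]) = [[-2, -6, -8], [-3, 0, 4], [-3, 7, 1]]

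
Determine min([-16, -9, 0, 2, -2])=-16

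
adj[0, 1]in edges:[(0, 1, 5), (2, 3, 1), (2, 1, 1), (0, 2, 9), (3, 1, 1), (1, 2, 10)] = 5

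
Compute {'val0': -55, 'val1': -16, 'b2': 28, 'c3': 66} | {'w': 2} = {'val0': -55, 'val1': -16, 'b2': 28, 'c3': 66, 'w': 2}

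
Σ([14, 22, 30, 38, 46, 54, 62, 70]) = 336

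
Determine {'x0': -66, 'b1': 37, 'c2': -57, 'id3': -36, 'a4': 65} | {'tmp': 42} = {'x0': -66, 'b1': 37, 'c2': -57, 'id3': -36, 'a4': 65, 'tmp': 42}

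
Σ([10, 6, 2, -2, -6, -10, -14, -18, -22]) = 10 + 6 + 2 + (-2) + (-6) + (-10) + (-14) + (-18) + (-22)
= -54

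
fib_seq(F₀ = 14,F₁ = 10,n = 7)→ F_2 = F_1 + F_0 = 24
F_3 = F_2 + F_1 = 34
F_4 = F_3 + F_2 = 58
...
= [14, 10, 24, 34, 58, 92, 150]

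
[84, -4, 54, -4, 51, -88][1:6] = [-4, 54, -4, 51, -88]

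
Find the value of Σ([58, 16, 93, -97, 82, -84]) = 58 + 16 + 93 + (-97) + 82 + (-84)
= 68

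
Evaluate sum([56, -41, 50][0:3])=65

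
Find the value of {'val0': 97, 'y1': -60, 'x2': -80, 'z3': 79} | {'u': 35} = {'val0': 97, 'y1': -60, 'x2': -80, 'z3': 79, 'u': 35}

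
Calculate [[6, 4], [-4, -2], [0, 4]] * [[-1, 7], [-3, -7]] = [[-18, 14], [10, -14], [-12, -28]]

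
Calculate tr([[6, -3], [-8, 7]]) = diagonal: 6 + 7
= 13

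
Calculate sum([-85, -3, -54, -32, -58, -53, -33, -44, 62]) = (-85) + (-3) + (-54) + (-32) + (-58) + (-53) + (-33) + (-44) + 62
= -300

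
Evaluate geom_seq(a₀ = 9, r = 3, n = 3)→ [9, 27, 81]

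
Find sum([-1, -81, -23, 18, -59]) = (-1) + (-81) + (-23) + 18 + (-59)
= -146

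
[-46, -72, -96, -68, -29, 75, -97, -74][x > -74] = keep x where x > -74: -46✓, -72✓, -96✗, -68✓, -29✓, 75✓, -97✗, -74✗
= [-46, -72, -68, -29, 75]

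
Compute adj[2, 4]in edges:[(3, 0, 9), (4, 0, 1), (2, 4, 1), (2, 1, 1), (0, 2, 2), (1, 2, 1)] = 1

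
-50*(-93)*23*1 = 106950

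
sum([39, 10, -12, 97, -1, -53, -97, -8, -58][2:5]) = 84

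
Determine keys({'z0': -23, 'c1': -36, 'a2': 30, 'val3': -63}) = ['z0', 'c1', 'a2', 'val3']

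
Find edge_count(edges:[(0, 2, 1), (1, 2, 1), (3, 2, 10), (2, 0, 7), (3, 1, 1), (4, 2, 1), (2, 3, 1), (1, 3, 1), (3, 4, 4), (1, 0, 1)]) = 10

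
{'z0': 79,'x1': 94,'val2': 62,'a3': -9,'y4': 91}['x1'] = 94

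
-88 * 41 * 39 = -140712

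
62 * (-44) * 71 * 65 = -12589720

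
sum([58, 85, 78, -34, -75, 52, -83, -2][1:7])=23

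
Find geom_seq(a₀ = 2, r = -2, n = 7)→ a_0 = 2*(-2)^0 = 2
a_1 = 2*(-2)^1 = -4
a_2 = 2*(-2)^2 = 8
...
= [2, -4, 8, -16, 32, -64, 128]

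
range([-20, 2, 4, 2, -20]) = 24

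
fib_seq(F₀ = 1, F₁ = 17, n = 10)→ F_2 = F_1 + F_0 = 18
F_3 = F_2 + F_1 = 35
F_4 = F_3 + F_2 = 53
...
= [1, 17, 18, 35, 53, 88, 141, 229, 370, 599]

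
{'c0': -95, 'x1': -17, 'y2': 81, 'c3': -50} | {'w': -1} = {'c0': -95, 'x1': -17, 'y2': 81, 'c3': -50, 'w': -1}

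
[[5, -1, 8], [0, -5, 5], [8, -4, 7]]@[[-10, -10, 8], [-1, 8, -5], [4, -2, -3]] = [[-17, -74, 21], [25, -50, 10], [-48, -126, 63]]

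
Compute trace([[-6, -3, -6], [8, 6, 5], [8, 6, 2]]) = diagonal: (-6) + 6 + 2
= 2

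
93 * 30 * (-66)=-184140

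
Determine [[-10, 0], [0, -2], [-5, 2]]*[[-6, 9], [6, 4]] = [[60, -90], [-12, -8], [42, -37]]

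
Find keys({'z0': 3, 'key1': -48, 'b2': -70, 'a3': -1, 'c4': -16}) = ['z0', 'key1', 'b2', 'a3', 'c4']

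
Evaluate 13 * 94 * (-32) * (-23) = 899392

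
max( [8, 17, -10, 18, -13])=18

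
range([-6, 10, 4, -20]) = 30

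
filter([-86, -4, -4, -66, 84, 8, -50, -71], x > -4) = [84, 8]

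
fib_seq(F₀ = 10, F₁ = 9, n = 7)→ F_2 = F_1 + F_0 = 19
F_3 = F_2 + F_1 = 28
F_4 = F_3 + F_2 = 47
...
= [10, 9, 19, 28, 47, 75, 122]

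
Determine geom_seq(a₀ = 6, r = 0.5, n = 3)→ [6.0, 3.0, 1.5]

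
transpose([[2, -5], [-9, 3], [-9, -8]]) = [[2, -9, -9], [-5, 3, -8]]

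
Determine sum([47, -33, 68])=47 + (-33) + 68
= 82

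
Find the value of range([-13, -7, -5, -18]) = 13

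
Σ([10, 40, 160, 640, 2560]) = 10 + 40 + 160 + 640 + 2560
= 3410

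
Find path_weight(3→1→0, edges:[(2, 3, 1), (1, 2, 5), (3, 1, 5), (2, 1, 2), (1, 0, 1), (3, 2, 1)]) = w(3→1)=5 + w(1→0)=1
= 6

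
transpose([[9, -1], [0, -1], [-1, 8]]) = [[9, 0, -1], [-1, -1, 8]]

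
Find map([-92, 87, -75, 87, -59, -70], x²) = [8464, 7569, 5625, 7569, 3481, 4900]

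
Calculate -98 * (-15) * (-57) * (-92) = 7708680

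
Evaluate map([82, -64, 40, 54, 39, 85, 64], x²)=(82)²=6724, (-64)²=4096, (40)²=1600, (54)²=2916, (39)²=1521, (85)²=7225, (64)²=4096
= [6724, 4096, 1600, 2916, 1521, 7225, 4096]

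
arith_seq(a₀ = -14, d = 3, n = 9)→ [-14, -11, -8, -5, -2, 1, 4, 7, 10]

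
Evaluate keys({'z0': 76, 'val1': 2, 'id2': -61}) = ['z0', 'val1', 'id2']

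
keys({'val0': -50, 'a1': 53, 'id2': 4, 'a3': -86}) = ['val0', 'a1', 'id2', 'a3']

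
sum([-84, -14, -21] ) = -119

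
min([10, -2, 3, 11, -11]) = -11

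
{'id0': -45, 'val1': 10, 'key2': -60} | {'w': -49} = {'id0': -45, 'val1': 10, 'key2': -60, 'w': -49}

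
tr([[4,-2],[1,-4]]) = 0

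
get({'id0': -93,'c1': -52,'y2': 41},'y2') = 41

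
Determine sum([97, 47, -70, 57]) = 131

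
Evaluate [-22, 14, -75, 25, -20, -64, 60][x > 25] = [60]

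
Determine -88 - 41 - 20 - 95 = -244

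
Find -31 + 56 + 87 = 112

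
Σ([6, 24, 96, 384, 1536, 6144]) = 8190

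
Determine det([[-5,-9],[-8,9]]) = (-5)*(9) - (-9)*(-8)
= -117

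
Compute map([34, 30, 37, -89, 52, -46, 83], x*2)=[68, 60, 74, -178, 104, -92, 166]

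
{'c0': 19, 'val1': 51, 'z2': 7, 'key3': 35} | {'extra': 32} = {'c0': 19, 'val1': 51, 'z2': 7, 'key3': 35, 'extra': 32}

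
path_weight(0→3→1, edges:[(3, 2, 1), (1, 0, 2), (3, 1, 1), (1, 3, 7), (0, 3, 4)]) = 5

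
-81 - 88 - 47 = -216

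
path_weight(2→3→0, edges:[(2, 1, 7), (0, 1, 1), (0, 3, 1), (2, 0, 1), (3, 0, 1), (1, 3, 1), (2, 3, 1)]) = w(2→3)=1 + w(3→0)=1
= 2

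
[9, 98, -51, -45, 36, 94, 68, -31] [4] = 36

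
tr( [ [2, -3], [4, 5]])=diagonal: 2 + 5
= 7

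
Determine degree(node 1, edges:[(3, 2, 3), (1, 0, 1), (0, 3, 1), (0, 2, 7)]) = incident: (1,0)
= 1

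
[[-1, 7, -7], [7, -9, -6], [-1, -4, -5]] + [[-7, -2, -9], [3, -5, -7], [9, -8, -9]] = [[-8, 5, -16], [10, -14, -13], [8, -12, -14]]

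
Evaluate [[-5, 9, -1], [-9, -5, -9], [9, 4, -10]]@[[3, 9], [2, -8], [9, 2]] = C[0][0] = (-5)*(3) + (9)*(2) + (-1)*(9) = -6
C[0][1] = (-5)*(9) + (9)*(-8) + (-1)*(2) = -119
C[1][0] = (-9)*(3) + (-5)*(2) + (-9)*(9) = -118
C[1][1] = (-9)*(9) + (-5)*(-8) + (-9)*(2) = -59
C[2][0] = (9)*(3) + (4)*(2) + (-10)*(9) = -55
C[2][1] = (9)*(9) + (4)*(-8) + (-10)*(2) = 29
= [[-6, -119], [-118, -59], [-55, 29]]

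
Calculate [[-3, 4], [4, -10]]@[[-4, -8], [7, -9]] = C[0][0] = (-3)*(-4) + (4)*(7) = 40
C[0][1] = (-3)*(-8) + (4)*(-9) = -12
C[1][0] = (4)*(-4) + (-10)*(7) = -86
C[1][1] = (4)*(-8) + (-10)*(-9) = 58
= [[40, -12], [-86, 58]]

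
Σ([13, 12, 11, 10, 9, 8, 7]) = 13 + 12 + 11 + 10 + 9 + 8 + 7
= 70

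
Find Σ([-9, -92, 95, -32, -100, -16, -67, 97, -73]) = (-9) + (-92) + 95 + (-32) + (-100) + (-16) + (-67) + 97 + (-73)
= -197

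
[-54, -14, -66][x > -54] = [-14]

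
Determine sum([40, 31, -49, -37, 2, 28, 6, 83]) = 40 + 31 + (-49) + (-37) + 2 + 28 + 6 + 83
= 104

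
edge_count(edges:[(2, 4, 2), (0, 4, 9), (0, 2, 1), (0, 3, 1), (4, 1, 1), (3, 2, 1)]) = 6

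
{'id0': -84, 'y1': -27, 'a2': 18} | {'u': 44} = {'id0': -84, 'y1': -27, 'a2': 18, 'u': 44}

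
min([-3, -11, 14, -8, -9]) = -11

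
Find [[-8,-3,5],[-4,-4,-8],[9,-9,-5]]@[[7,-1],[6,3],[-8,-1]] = C[0][0] = (-8)*(7) + (-3)*(6) + (5)*(-8) = -114
C[0][1] = (-8)*(-1) + (-3)*(3) + (5)*(-1) = -6
C[1][0] = (-4)*(7) + (-4)*(6) + (-8)*(-8) = 12
C[1][1] = (-4)*(-1) + (-4)*(3) + (-8)*(-1) = 0
C[2][0] = (9)*(7) + (-9)*(6) + (-5)*(-8) = 49
C[2][1] = (9)*(-1) + (-9)*(3) + (-5)*(-1) = -31
= [[-114, -6], [12, 0], [49, -31]]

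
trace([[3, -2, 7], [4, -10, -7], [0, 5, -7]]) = diagonal: 3 + (-10) + (-7)
= -14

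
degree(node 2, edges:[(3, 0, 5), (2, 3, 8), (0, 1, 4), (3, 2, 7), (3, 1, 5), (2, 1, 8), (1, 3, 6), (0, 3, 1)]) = incident: (2,3), (3,2), (2,1)
= 3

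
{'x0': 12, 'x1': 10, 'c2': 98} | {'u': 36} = {'x0': 12, 'x1': 10, 'c2': 98, 'u': 36}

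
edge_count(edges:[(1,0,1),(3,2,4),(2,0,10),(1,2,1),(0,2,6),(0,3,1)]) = 6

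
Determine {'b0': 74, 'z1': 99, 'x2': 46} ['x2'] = 46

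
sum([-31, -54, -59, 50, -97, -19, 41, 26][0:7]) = -169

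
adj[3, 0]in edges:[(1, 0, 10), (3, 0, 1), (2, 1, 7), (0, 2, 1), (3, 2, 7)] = 1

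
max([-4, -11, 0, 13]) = 13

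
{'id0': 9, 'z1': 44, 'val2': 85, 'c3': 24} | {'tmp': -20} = {'id0': 9, 'z1': 44, 'val2': 85, 'c3': 24, 'tmp': -20}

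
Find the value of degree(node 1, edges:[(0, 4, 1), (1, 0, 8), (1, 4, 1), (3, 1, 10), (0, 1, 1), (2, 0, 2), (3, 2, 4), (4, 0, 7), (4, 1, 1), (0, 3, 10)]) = incident: (1,0), (1,4), (3,1), (0,1), (4,1)
= 5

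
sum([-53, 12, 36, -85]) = -90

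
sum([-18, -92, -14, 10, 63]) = -51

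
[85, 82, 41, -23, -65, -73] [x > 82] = keep x where x > 82: 85✓, 82✗, 41✗, -23✗, -65✗, -73✗
= [85]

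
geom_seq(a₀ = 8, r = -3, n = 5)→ [8, -24, 72, -216, 648]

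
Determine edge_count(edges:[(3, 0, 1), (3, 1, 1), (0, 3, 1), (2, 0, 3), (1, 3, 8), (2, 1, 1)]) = 6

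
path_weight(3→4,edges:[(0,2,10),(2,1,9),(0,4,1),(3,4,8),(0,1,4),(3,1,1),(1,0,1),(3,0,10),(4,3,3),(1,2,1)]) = w(3→4)=8
= 8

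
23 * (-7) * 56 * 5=-45080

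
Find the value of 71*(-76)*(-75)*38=15378600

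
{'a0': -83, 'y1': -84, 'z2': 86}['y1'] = -84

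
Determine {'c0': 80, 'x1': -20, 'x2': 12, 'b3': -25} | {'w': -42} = {'c0': 80, 'x1': -20, 'x2': 12, 'b3': -25, 'w': -42}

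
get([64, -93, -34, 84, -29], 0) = 64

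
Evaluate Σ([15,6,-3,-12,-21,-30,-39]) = -84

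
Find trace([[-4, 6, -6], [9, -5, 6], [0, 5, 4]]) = diagonal: (-4) + (-5) + 4
= -5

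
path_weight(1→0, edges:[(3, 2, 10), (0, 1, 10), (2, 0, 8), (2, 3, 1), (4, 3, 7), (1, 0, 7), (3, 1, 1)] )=7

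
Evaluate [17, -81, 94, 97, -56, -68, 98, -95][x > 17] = [94, 97, 98]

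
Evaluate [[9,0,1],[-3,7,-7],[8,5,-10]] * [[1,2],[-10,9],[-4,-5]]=C[0][0] = (9)*(1) + (0)*(-10) + (1)*(-4) = 5
C[0][1] = (9)*(2) + (0)*(9) + (1)*(-5) = 13
C[1][0] = (-3)*(1) + (7)*(-10) + (-7)*(-4) = -45
C[1][1] = (-3)*(2) + (7)*(9) + (-7)*(-5) = 92
C[2][0] = (8)*(1) + (5)*(-10) + (-10)*(-4) = -2
C[2][1] = (8)*(2) + (5)*(9) + (-10)*(-5) = 111
= [[5, 13], [-45, 92], [-2, 111]]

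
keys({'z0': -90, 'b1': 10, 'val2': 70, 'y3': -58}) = ['z0', 'b1', 'val2', 'y3']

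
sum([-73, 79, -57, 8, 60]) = (-73) + 79 + (-57) + 8 + 60
= 17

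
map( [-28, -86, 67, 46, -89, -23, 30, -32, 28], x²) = [784, 7396, 4489, 2116, 7921, 529, 900, 1024, 784]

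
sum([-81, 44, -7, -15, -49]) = -108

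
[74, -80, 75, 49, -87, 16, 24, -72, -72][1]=-80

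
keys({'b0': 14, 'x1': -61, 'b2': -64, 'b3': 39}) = ['b0', 'x1', 'b2', 'b3']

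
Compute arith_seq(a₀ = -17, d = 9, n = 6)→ a_0 = -17 + 0*9 = -17
a_1 = -17 + 1*9 = -8
a_2 = -17 + 2*9 = 1
...
= [-17, -8, 1, 10, 19, 28]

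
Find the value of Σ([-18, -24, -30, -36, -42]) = -150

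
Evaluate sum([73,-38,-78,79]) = 73 + (-38) + (-78) + 79
= 36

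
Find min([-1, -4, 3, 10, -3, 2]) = -4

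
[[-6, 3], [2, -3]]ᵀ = [[-6, 2], [3, -3]]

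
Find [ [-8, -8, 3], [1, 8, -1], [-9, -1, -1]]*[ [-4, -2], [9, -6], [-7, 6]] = C[0][0] = (-8)*(-4) + (-8)*(9) + (3)*(-7) = -61
C[0][1] = (-8)*(-2) + (-8)*(-6) + (3)*(6) = 82
C[1][0] = (1)*(-4) + (8)*(9) + (-1)*(-7) = 75
C[1][1] = (1)*(-2) + (8)*(-6) + (-1)*(6) = -56
C[2][0] = (-9)*(-4) + (-1)*(9) + (-1)*(-7) = 34
C[2][1] = (-9)*(-2) + (-1)*(-6) + (-1)*(6) = 18
= [[-61, 82], [75, -56], [34, 18]]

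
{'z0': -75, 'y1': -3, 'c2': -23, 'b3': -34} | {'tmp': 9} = {'z0': -75, 'y1': -3, 'c2': -23, 'b3': -34, 'tmp': 9}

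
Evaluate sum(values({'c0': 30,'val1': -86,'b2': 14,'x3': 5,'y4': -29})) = 30 + (-86) + 14 + 5 + (-29)
= -66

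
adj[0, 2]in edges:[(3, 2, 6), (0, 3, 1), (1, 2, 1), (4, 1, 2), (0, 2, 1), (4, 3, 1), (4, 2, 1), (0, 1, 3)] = 1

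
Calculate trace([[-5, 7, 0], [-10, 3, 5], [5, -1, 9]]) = 7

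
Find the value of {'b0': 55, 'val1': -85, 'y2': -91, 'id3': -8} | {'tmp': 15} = {'b0': 55, 'val1': -85, 'y2': -91, 'id3': -8, 'tmp': 15}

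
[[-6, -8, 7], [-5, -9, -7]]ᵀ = [[-6, -5], [-8, -9], [7, -7]]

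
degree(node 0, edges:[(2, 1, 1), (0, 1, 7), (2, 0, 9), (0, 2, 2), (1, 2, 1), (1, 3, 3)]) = 3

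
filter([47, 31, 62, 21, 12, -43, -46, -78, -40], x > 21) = [47, 31, 62]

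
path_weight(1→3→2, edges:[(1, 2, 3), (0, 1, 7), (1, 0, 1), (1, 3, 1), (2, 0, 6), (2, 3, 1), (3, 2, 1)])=2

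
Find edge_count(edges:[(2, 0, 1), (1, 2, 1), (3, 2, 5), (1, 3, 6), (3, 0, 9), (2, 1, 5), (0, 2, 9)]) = 7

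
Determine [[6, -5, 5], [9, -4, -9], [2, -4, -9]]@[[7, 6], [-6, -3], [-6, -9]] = [[42, 6], [141, 147], [92, 105]]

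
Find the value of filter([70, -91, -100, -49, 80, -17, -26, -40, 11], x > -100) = keep x where x > -100: 70✓, -91✓, -100✗, -49✓, 80✓, -17✓, -26✓, -40✓, 11✓
= [70, -91, -49, 80, -17, -26, -40, 11]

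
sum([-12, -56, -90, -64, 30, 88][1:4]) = -210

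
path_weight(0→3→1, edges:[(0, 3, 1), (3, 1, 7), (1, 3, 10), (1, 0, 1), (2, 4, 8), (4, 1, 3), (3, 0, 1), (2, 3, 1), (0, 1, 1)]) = 8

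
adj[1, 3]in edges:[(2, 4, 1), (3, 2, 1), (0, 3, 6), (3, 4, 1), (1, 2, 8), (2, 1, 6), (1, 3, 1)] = 1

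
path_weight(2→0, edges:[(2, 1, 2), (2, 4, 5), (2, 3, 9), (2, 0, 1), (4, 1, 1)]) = w(2→0)=1
= 1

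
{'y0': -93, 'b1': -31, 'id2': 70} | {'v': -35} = {'y0': -93, 'b1': -31, 'id2': 70, 'v': -35}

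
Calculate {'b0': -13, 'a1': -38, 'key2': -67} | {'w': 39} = {'b0': -13, 'a1': -38, 'key2': -67, 'w': 39}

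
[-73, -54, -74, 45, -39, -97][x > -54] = keep x where x > -54: -73✗, -54✗, -74✗, 45✓, -39✓, -97✗
= [45, -39]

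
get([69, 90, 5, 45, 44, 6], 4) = 44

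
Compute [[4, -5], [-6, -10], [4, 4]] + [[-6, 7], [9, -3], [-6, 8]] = [[-2, 2], [3, -13], [-2, 12]]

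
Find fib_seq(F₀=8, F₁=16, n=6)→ F_2 = F_1 + F_0 = 24
F_3 = F_2 + F_1 = 40
F_4 = F_3 + F_2 = 64
...
= [8, 16, 24, 40, 64, 104]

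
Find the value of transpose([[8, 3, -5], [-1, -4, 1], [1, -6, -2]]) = [[8, -1, 1], [3, -4, -6], [-5, 1, -2]]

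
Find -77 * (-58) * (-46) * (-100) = 20543600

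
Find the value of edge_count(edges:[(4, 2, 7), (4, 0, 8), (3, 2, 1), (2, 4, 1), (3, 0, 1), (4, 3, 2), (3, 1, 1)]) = 7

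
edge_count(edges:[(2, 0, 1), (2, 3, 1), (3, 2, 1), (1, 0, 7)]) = 4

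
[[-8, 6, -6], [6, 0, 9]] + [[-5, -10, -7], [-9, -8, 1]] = [[-13, -4, -13], [-3, -8, 10]]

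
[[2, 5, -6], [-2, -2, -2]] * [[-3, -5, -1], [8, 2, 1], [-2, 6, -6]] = C[0][0] = (2)*(-3) + (5)*(8) + (-6)*(-2) = 46
C[0][1] = (2)*(-5) + (5)*(2) + (-6)*(6) = -36
C[0][2] = (2)*(-1) + (5)*(1) + (-6)*(-6) = 39
C[1][0] = (-2)*(-3) + (-2)*(8) + (-2)*(-2) = -6
C[1][1] = (-2)*(-5) + (-2)*(2) + (-2)*(6) = -6
C[1][2] = (-2)*(-1) + (-2)*(1) + (-2)*(-6) = 12
= [[46, -36, 39], [-6, -6, 12]]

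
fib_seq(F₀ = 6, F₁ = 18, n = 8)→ [6, 18, 24, 42, 66, 108, 174, 282]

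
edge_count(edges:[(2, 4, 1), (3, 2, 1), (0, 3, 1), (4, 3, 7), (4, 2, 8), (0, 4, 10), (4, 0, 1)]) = 7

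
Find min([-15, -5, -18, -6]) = -18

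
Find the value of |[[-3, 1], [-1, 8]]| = -23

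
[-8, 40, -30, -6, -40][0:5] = [-8, 40, -30, -6, -40]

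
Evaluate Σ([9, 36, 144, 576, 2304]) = 9 + 36 + 144 + 576 + 2304
= 3069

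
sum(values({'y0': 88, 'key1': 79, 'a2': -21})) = 146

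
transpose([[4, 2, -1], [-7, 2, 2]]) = [[4, -7], [2, 2], [-1, 2]]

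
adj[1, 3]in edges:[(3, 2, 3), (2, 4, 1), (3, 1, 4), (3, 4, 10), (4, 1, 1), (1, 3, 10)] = 10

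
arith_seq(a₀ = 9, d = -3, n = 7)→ a_0 = 9 + 0*-3 = 9
a_1 = 9 + 1*-3 = 6
a_2 = 9 + 2*-3 = 3
...
= [9, 6, 3, 0, -3, -6, -9]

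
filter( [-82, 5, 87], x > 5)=[87]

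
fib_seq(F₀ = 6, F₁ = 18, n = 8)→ F_2 = F_1 + F_0 = 24
F_3 = F_2 + F_1 = 42
F_4 = F_3 + F_2 = 66
...
= [6, 18, 24, 42, 66, 108, 174, 282]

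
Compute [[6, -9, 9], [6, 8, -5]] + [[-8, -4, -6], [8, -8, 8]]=[[-2, -13, 3], [14, 0, 3]]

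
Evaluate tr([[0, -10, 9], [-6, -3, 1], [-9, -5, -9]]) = diagonal: 0 + (-3) + (-9)
= -12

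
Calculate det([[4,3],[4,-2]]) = (4)*(-2) - (3)*(4)
= -20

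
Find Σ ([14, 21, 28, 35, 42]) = 14 + 21 + 28 + 35 + 42
= 140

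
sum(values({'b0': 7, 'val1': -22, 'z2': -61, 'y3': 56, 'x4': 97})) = 7 + (-22) + (-61) + 56 + 97
= 77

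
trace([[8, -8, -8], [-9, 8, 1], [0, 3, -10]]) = 6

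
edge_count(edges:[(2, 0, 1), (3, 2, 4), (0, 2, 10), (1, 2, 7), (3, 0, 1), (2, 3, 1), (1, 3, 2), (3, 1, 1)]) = 8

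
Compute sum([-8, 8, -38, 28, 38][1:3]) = -30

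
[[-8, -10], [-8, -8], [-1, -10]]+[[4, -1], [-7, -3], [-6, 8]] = [[-4, -11], [-15, -11], [-7, -2]]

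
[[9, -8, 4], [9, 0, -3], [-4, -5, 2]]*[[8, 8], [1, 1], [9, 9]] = [[100, 100], [45, 45], [-19, -19]]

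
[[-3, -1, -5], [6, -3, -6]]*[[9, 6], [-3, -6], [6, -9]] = C[0][0] = (-3)*(9) + (-1)*(-3) + (-5)*(6) = -54
C[0][1] = (-3)*(6) + (-1)*(-6) + (-5)*(-9) = 33
C[1][0] = (6)*(9) + (-3)*(-3) + (-6)*(6) = 27
C[1][1] = (6)*(6) + (-3)*(-6) + (-6)*(-9) = 108
= [[-54, 33], [27, 108]]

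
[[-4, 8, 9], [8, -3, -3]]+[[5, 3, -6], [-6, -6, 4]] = [[1, 11, 3], [2, -9, 1]]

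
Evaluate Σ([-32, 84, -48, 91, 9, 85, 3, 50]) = (-32) + 84 + (-48) + 91 + 9 + 85 + 3 + 50
= 242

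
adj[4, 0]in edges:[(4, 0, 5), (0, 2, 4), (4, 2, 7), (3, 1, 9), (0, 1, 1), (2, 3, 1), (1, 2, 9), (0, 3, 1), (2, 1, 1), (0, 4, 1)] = 5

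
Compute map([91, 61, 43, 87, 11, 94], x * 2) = 91*2=182, 61*2=122, 43*2=86, 87*2=174, 11*2=22, 94*2=188
= [182, 122, 86, 174, 22, 188]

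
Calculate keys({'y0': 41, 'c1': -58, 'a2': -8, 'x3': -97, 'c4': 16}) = ['y0', 'c1', 'a2', 'x3', 'c4']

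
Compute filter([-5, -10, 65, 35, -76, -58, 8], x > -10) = keep x where x > -10: -5✓, -10✗, 65✓, 35✓, -76✗, -58✗, 8✓
= [-5, 65, 35, 8]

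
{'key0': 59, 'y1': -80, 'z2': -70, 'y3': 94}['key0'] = 59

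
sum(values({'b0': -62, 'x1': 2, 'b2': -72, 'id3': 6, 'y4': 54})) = -72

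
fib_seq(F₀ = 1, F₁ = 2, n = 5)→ F_2 = F_1 + F_0 = 3
F_3 = F_2 + F_1 = 5
F_4 = F_3 + F_2 = 8
= [1, 2, 3, 5, 8]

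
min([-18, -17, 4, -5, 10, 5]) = -18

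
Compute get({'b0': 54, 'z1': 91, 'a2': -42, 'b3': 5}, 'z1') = 91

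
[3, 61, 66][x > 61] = keep x where x > 61: 3✗, 61✗, 66✓
= [66]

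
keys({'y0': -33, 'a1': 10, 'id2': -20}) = ['y0', 'a1', 'id2']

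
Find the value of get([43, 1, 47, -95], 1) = 1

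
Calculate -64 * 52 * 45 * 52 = -7787520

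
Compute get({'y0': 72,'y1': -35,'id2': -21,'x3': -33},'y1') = -35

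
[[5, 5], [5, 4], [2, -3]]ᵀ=[[5, 5, 2], [5, 4, -3]]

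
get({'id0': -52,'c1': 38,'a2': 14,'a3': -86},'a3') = -86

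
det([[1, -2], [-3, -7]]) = (1)*(-7) - (-2)*(-3)
= -13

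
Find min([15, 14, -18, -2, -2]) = -18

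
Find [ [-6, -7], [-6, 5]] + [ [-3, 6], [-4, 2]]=[[-9, -1], [-10, 7]]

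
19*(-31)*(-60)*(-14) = -494760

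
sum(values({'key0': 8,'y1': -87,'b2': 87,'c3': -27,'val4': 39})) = 20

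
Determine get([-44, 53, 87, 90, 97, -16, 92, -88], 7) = -88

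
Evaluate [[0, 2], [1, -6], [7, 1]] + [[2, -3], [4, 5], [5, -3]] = [[2, -1], [5, -1], [12, -2]]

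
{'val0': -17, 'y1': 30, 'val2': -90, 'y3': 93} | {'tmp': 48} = {'val0': -17, 'y1': 30, 'val2': -90, 'y3': 93, 'tmp': 48}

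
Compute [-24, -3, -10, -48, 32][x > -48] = keep x where x > -48: -24✓, -3✓, -10✓, -48✗, 32✓
= [-24, -3, -10, 32]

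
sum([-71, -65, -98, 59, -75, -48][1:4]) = slice → [-65, -98, 59]
(-65) + (-98) + 59
= -104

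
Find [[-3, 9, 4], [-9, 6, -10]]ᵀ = [[-3, -9], [9, 6], [4, -10]]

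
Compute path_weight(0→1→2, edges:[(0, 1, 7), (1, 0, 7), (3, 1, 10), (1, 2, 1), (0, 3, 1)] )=w(0→1)=7 + w(1→2)=1
= 8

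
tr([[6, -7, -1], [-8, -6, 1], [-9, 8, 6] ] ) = 6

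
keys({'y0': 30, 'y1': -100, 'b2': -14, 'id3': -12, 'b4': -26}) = ['y0', 'y1', 'b2', 'id3', 'b4']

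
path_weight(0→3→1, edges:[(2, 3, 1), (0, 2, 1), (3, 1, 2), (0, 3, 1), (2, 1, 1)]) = w(0→3)=1 + w(3→1)=2
= 3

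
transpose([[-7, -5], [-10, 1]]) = [[-7, -10], [-5, 1]]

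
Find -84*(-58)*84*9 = 3683232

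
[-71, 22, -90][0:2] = [-71, 22]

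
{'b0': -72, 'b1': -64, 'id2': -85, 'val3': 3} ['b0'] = -72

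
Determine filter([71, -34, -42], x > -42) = [71, -34]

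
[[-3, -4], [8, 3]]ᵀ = [[-3, 8], [-4, 3]]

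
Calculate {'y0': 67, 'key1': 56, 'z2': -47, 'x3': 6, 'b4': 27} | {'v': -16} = {'y0': 67, 'key1': 56, 'z2': -47, 'x3': 6, 'b4': 27, 'v': -16}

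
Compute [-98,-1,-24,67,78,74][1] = -1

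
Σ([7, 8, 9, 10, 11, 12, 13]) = 70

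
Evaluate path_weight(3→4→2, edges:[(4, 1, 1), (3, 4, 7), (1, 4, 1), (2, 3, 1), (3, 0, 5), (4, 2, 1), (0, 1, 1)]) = 8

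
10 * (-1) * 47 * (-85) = 39950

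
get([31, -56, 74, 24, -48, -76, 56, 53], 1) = -56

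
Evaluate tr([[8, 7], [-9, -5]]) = 3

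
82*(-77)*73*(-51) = 23507022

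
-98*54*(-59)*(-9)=-2810052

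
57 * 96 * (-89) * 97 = -47239776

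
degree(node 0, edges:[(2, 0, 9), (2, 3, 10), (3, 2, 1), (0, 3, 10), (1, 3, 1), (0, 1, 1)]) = incident: (2,0), (0,3), (0,1)
= 3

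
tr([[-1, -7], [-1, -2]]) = diagonal: (-1) + (-2)
= -3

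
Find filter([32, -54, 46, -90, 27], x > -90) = keep x where x > -90: 32✓, -54✓, 46✓, -90✗, 27✓
= [32, -54, 46, 27]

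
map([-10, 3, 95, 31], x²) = (-10)²=100, (3)²=9, (95)²=9025, (31)²=961
= [100, 9, 9025, 961]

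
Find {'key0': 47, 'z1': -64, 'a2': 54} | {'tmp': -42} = {'key0': 47, 'z1': -64, 'a2': 54, 'tmp': -42}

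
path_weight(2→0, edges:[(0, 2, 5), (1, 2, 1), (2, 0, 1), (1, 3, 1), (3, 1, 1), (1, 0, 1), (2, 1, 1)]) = 1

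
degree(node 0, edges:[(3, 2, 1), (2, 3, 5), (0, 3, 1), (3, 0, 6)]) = incident: (0,3), (3,0)
= 2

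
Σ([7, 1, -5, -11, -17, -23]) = 7 + 1 + (-5) + (-11) + (-17) + (-23)
= -48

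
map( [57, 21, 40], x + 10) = 57+10=67, 21+10=31, 40+10=50
= [67, 31, 50]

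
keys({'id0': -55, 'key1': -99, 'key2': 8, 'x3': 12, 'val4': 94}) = ['id0', 'key1', 'key2', 'x3', 'val4']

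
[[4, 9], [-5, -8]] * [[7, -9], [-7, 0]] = [[-35, -36], [21, 45]]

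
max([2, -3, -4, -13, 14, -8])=14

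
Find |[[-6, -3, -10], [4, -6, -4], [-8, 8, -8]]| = (1)*(-6)*det([[-6, -4], [8, -8]]) + (-1)*(-3)*det([[4, -4], [-8, -8]]) + (1)*(-10)*det([[4, -6], [-8, 8]])
= -480 + -192 + 160
= -512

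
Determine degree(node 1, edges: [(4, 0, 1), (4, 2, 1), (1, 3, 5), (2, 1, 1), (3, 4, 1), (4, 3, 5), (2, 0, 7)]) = incident: (1,3), (2,1)
= 2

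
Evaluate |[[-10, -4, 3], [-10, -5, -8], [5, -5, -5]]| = (1)*(-10)*det([[-5, -8], [-5, -5]]) + (-1)*(-4)*det([[-10, -8], [5, -5]]) + (1)*(3)*det([[-10, -5], [5, -5]])
= 150 + 360 + 225
= 735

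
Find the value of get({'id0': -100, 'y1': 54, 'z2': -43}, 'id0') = -100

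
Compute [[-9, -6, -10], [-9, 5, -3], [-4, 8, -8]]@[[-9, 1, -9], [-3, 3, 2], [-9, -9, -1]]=C[0][0] = (-9)*(-9) + (-6)*(-3) + (-10)*(-9) = 189
C[0][1] = (-9)*(1) + (-6)*(3) + (-10)*(-9) = 63
C[0][2] = (-9)*(-9) + (-6)*(2) + (-10)*(-1) = 79
C[1][0] = (-9)*(-9) + (5)*(-3) + (-3)*(-9) = 93
C[1][1] = (-9)*(1) + (5)*(3) + (-3)*(-9) = 33
C[1][2] = (-9)*(-9) + (5)*(2) + (-3)*(-1) = 94
... (3 more cells)
= [[189, 63, 79], [93, 33, 94], [84, 92, 60]]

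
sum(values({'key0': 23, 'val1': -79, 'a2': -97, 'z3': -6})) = 23 + (-79) + (-97) + (-6)
= -159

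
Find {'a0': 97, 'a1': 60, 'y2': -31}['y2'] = -31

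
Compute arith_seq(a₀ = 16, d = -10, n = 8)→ [16, 6, -4, -14, -24, -34, -44, -54]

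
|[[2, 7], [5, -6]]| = (2)*(-6) - (7)*(5)
= -47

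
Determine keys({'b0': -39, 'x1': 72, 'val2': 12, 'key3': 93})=['b0', 'x1', 'val2', 'key3']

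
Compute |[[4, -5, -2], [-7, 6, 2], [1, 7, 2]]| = 22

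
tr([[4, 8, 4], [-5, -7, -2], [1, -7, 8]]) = 5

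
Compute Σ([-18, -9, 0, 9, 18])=(-18) + (-9) + 0 + 9 + 18
= 0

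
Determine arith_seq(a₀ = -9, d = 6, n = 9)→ [-9, -3, 3, 9, 15, 21, 27, 33, 39]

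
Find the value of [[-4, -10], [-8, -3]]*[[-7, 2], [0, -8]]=[[28, 72], [56, 8]]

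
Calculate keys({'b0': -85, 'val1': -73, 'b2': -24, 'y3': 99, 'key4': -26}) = ['b0', 'val1', 'b2', 'y3', 'key4']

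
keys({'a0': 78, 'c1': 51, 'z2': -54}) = ['a0', 'c1', 'z2']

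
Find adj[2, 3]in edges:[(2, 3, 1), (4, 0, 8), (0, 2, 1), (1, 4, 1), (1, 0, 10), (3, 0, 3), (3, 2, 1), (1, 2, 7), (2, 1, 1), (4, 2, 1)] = 1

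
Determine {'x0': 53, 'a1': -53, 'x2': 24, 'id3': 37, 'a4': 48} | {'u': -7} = {'x0': 53, 'a1': -53, 'x2': 24, 'id3': 37, 'a4': 48, 'u': -7}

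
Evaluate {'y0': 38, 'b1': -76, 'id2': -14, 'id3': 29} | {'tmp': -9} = {'y0': 38, 'b1': -76, 'id2': -14, 'id3': 29, 'tmp': -9}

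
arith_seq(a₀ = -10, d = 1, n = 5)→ [-10, -9, -8, -7, -6]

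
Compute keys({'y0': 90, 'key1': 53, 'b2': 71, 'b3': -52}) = ['y0', 'key1', 'b2', 'b3']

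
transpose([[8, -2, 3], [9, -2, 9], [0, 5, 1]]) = [[8, 9, 0], [-2, -2, 5], [3, 9, 1]]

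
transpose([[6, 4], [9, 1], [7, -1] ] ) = [[6, 9, 7], [4, 1, -1]]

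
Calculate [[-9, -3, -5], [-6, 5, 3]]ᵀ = [[-9, -6], [-3, 5], [-5, 3]]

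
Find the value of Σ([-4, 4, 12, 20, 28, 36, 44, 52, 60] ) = 252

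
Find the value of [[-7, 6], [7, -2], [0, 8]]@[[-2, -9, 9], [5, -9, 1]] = [[44, 9, -57], [-24, -45, 61], [40, -72, 8]]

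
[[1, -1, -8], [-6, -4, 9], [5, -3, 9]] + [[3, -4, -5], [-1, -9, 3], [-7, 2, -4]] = [[4, -5, -13], [-7, -13, 12], [-2, -1, 5]]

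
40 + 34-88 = -14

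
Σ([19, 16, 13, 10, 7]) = 65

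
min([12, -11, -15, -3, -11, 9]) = -15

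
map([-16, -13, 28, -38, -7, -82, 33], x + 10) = -16+10=-6, -13+10=-3, 28+10=38, -38+10=-28, -7+10=3, -82+10=-72, 33+10=43
= [-6, -3, 38, -28, 3, -72, 43]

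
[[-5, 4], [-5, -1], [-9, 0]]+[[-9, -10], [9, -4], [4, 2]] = [[-14, -6], [4, -5], [-5, 2]]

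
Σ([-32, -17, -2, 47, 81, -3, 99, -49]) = 124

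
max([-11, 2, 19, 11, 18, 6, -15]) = 19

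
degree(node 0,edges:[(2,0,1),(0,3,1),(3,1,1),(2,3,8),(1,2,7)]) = incident: (2,0), (0,3)
= 2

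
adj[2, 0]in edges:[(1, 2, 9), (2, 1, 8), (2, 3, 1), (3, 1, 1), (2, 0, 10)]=10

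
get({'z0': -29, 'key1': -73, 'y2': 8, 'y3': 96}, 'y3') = 96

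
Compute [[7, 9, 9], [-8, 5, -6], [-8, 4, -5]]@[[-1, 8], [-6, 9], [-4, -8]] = C[0][0] = (7)*(-1) + (9)*(-6) + (9)*(-4) = -97
C[0][1] = (7)*(8) + (9)*(9) + (9)*(-8) = 65
C[1][0] = (-8)*(-1) + (5)*(-6) + (-6)*(-4) = 2
C[1][1] = (-8)*(8) + (5)*(9) + (-6)*(-8) = 29
C[2][0] = (-8)*(-1) + (4)*(-6) + (-5)*(-4) = 4
C[2][1] = (-8)*(8) + (4)*(9) + (-5)*(-8) = 12
= [[-97, 65], [2, 29], [4, 12]]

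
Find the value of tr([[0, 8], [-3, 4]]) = diagonal: 0 + 4
= 4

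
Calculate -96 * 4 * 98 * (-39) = 1467648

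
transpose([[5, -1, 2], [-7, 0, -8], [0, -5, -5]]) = [[5, -7, 0], [-1, 0, -5], [2, -8, -5]]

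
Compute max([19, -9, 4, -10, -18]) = 19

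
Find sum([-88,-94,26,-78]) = (-88) + (-94) + 26 + (-78)
= -234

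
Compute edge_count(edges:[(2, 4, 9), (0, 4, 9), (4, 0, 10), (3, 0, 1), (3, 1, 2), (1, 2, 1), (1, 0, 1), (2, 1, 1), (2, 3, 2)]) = 9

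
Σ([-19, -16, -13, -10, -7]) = (-19) + (-16) + (-13) + (-10) + (-7)
= -65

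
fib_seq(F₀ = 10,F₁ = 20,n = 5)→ F_2 = F_1 + F_0 = 30
F_3 = F_2 + F_1 = 50
F_4 = F_3 + F_2 = 80
= [10, 20, 30, 50, 80]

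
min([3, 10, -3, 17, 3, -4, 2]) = -4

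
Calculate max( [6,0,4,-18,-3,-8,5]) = 6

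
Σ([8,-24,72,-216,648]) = 8 + -24 + 72 + -216 + 648
= 488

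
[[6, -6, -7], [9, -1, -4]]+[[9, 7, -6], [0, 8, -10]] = [[15, 1, -13], [9, 7, -14]]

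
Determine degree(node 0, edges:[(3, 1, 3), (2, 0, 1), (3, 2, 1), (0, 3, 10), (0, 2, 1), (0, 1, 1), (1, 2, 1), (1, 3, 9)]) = 4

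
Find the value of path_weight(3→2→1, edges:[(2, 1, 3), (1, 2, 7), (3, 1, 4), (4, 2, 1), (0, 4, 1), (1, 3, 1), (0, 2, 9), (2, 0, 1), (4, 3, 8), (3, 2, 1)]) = 4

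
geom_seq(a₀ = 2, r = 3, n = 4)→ a_0 = 2*3^0 = 2
a_1 = 2*3^1 = 6
a_2 = 2*3^2 = 18
...
= [2, 6, 18, 54]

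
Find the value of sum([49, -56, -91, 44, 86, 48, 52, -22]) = 49 + (-56) + (-91) + 44 + 86 + 48 + 52 + (-22)
= 110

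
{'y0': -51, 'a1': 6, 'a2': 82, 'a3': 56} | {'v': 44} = {'y0': -51, 'a1': 6, 'a2': 82, 'a3': 56, 'v': 44}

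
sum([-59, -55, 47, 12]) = -55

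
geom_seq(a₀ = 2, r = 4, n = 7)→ a_0 = 2*4^0 = 2
a_1 = 2*4^1 = 8
a_2 = 2*4^2 = 32
...
= [2, 8, 32, 128, 512, 2048, 8192]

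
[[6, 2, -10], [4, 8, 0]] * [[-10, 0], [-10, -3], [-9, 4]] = [[10, -46], [-120, -24]]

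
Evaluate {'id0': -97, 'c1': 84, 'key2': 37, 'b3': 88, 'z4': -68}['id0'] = -97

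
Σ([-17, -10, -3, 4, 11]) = (-17) + (-10) + (-3) + 4 + 11
= -15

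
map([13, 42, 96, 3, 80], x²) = (13)²=169, (42)²=1764, (96)²=9216, (3)²=9, (80)²=6400
= [169, 1764, 9216, 9, 6400]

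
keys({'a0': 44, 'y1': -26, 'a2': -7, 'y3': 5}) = ['a0', 'y1', 'a2', 'y3']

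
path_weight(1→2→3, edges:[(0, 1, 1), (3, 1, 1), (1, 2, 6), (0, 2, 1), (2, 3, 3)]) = w(1→2)=6 + w(2→3)=3
= 9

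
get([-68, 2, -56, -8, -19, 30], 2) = -56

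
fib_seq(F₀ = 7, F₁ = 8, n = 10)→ F_2 = F_1 + F_0 = 15
F_3 = F_2 + F_1 = 23
F_4 = F_3 + F_2 = 38
...
= [7, 8, 15, 23, 38, 61, 99, 160, 259, 419]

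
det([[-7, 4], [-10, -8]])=96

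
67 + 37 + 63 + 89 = 256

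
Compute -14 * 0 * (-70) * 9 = 0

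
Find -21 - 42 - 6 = -69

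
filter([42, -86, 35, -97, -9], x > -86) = [42, 35, -9]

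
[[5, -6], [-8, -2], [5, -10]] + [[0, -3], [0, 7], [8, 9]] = [[5, -9], [-8, 5], [13, -1]]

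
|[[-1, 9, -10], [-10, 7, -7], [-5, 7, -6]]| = 118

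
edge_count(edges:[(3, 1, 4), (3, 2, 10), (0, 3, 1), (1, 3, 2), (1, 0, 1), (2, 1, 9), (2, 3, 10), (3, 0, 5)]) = 8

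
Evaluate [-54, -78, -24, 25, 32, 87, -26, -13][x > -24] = [25, 32, 87, -13]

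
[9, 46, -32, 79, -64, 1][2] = -32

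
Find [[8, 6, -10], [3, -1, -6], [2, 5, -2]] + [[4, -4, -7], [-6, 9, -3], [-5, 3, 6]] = [[12, 2, -17], [-3, 8, -9], [-3, 8, 4]]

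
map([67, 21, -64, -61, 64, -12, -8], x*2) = [134, 42, -128, -122, 128, -24, -16]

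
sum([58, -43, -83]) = -68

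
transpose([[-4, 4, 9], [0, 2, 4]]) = [[-4, 0], [4, 2], [9, 4]]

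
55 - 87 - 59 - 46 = -137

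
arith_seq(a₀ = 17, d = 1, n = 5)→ a_0 = 17 + 0*1 = 17
a_1 = 17 + 1*1 = 18
a_2 = 17 + 2*1 = 19
...
= [17, 18, 19, 20, 21]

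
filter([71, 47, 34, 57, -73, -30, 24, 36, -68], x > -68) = [71, 47, 34, 57, -30, 24, 36]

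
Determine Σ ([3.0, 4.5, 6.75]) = 3.0 + 4.5 + 6.75
= 14.25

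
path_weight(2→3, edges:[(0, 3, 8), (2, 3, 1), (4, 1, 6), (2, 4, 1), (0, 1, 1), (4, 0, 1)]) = w(2→3)=1
= 1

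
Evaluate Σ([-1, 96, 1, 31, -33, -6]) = (-1) + 96 + 1 + 31 + (-33) + (-6)
= 88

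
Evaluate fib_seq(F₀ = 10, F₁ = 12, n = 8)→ [10, 12, 22, 34, 56, 90, 146, 236]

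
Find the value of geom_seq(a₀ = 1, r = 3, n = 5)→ a_0 = 1*3^0 = 1
a_1 = 1*3^1 = 3
a_2 = 1*3^2 = 9
...
= [1, 3, 9, 27, 81]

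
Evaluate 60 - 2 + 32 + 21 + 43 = 154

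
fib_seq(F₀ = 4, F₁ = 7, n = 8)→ F_2 = F_1 + F_0 = 11
F_3 = F_2 + F_1 = 18
F_4 = F_3 + F_2 = 29
...
= [4, 7, 11, 18, 29, 47, 76, 123]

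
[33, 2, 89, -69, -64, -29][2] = 89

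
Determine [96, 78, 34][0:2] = [96, 78]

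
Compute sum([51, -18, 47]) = 51 + (-18) + 47
= 80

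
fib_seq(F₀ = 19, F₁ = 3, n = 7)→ [19, 3, 22, 25, 47, 72, 119]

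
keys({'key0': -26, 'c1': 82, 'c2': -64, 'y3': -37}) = ['key0', 'c1', 'c2', 'y3']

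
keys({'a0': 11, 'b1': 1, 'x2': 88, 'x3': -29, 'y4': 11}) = ['a0', 'b1', 'x2', 'x3', 'y4']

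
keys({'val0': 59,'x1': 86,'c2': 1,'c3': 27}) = ['val0', 'x1', 'c2', 'c3']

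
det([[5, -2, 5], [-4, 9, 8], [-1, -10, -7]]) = (1)*(5)*det([[9, 8], [-10, -7]]) + (-1)*(-2)*det([[-4, 8], [-1, -7]]) + (1)*(5)*det([[-4, 9], [-1, -10]])
= 85 + 72 + 245
= 402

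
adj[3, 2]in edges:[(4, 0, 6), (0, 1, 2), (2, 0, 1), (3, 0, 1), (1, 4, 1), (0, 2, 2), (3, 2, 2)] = 2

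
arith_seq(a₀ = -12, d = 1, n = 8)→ a_0 = -12 + 0*1 = -12
a_1 = -12 + 1*1 = -11
a_2 = -12 + 2*1 = -10
...
= [-12, -11, -10, -9, -8, -7, -6, -5]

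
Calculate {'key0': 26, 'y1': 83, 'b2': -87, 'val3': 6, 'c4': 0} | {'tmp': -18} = {'key0': 26, 'y1': 83, 'b2': -87, 'val3': 6, 'c4': 0, 'tmp': -18}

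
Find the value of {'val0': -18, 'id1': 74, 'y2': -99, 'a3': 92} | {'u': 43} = {'val0': -18, 'id1': 74, 'y2': -99, 'a3': 92, 'u': 43}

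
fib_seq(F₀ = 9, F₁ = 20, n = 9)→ F_2 = F_1 + F_0 = 29
F_3 = F_2 + F_1 = 49
F_4 = F_3 + F_2 = 78
...
= [9, 20, 29, 49, 78, 127, 205, 332, 537]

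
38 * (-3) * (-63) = 7182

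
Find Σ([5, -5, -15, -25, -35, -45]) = 5 + (-5) + (-15) + (-25) + (-35) + (-45)
= -120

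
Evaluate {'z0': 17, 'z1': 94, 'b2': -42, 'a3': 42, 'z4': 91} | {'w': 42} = {'z0': 17, 'z1': 94, 'b2': -42, 'a3': 42, 'z4': 91, 'w': 42}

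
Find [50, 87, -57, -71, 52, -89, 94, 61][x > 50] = [87, 52, 94, 61]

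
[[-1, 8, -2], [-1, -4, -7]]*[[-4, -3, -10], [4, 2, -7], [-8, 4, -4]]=C[0][0] = (-1)*(-4) + (8)*(4) + (-2)*(-8) = 52
C[0][1] = (-1)*(-3) + (8)*(2) + (-2)*(4) = 11
C[0][2] = (-1)*(-10) + (8)*(-7) + (-2)*(-4) = -38
C[1][0] = (-1)*(-4) + (-4)*(4) + (-7)*(-8) = 44
C[1][1] = (-1)*(-3) + (-4)*(2) + (-7)*(4) = -33
C[1][2] = (-1)*(-10) + (-4)*(-7) + (-7)*(-4) = 66
= [[52, 11, -38], [44, -33, 66]]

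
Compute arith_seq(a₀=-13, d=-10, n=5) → a_0 = -13 + 0*-10 = -13
a_1 = -13 + 1*-10 = -23
a_2 = -13 + 2*-10 = -33
...
= [-13, -23, -33, -43, -53]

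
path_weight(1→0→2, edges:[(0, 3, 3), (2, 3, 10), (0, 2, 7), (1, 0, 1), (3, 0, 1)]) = 8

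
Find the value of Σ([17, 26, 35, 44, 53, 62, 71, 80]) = 388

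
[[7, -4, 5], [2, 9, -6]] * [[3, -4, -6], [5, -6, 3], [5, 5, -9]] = [[26, 21, -99], [21, -92, 69]]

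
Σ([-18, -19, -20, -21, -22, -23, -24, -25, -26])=-198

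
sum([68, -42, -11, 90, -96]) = 9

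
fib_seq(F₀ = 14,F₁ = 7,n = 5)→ [14, 7, 21, 28, 49]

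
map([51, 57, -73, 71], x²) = [2601, 3249, 5329, 5041]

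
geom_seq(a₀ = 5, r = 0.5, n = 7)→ a_0 = 5*0.5^0 = 5.0
a_1 = 5*0.5^1 = 2.5
a_2 = 5*0.5^2 = 1.25
...
= [5.0, 2.5, 1.25, 0.625, 0.3125, 0.15625, 0.078125]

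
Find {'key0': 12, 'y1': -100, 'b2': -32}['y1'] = -100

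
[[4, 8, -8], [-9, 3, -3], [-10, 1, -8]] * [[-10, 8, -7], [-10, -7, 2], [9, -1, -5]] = C[0][0] = (4)*(-10) + (8)*(-10) + (-8)*(9) = -192
C[0][1] = (4)*(8) + (8)*(-7) + (-8)*(-1) = -16
C[0][2] = (4)*(-7) + (8)*(2) + (-8)*(-5) = 28
C[1][0] = (-9)*(-10) + (3)*(-10) + (-3)*(9) = 33
C[1][1] = (-9)*(8) + (3)*(-7) + (-3)*(-1) = -90
C[1][2] = (-9)*(-7) + (3)*(2) + (-3)*(-5) = 84
... (3 more cells)
= [[-192, -16, 28], [33, -90, 84], [18, -79, 112]]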